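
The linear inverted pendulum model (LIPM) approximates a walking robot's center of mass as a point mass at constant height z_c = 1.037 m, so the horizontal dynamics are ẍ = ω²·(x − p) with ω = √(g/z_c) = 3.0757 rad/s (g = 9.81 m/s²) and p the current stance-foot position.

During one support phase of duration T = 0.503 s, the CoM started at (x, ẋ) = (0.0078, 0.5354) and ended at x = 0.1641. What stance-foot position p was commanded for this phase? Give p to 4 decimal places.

p = 0.1686

ωT = 3.0757·0.503 = 1.547077; cosh(ωT) = 2.455294, sinh(ωT) = 2.242425
x(T) = p + (x₀−p)·cosh(ωT) + (ẋ₀/ω)·sinh(ωT) ⇒ p·(1 − cosh) = x(T) − x₀·cosh − (ẋ₀/ω)·sinh
numerator   = 0.1641 − (0.0078)·2.455294 − (0.5354/3.0757)·2.242425 = -0.245400
denominator = 1 − 2.455294 = -1.455294
p = -0.245400 / -1.455294 = 0.1686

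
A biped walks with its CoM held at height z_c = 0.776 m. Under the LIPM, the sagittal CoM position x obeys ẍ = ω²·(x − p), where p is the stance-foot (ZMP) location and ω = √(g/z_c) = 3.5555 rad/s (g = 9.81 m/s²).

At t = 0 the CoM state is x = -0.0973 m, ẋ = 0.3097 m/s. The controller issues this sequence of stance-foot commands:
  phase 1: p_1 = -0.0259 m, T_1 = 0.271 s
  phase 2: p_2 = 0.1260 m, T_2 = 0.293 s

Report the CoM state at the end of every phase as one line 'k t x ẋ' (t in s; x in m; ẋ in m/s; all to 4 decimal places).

phase 1: p=-0.0259, T=0.271, ωT=0.963541, cosh=1.501250, sinh=1.119710; start (x,ẋ)=(-0.097300, 0.309700) → end (x,ẋ)=(-0.035557, 0.180684)
phase 2: p=0.1260, T=0.293, ωT=1.041762, cosh=1.593519, sinh=1.240686; start (x,ẋ)=(-0.035557, 0.180684) → end (x,ẋ)=(-0.068395, -0.424748)

1 0.2710 -0.0356 0.1807
2 0.5640 -0.0684 -0.4247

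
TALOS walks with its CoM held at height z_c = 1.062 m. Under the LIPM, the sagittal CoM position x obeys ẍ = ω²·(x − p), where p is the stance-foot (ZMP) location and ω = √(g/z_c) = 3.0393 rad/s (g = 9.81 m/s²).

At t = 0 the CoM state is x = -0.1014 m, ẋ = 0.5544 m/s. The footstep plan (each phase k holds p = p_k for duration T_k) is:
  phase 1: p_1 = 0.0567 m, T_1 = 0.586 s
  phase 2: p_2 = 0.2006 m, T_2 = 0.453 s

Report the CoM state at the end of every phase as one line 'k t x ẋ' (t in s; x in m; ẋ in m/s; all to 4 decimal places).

phase 1: p=0.0567, T=0.586, ωT=1.781030, cosh=3.052215, sinh=2.883751; start (x,ẋ)=(-0.101400, 0.554400) → end (x,ẋ)=(0.100171, 0.306468)
phase 2: p=0.2006, T=0.453, ωT=1.376803, cosh=2.107299, sinh=1.854915; start (x,ẋ)=(0.100171, 0.306468) → end (x,ẋ)=(0.176006, 0.079636)

1 0.5860 0.1002 0.3065
2 1.0390 0.1760 0.0796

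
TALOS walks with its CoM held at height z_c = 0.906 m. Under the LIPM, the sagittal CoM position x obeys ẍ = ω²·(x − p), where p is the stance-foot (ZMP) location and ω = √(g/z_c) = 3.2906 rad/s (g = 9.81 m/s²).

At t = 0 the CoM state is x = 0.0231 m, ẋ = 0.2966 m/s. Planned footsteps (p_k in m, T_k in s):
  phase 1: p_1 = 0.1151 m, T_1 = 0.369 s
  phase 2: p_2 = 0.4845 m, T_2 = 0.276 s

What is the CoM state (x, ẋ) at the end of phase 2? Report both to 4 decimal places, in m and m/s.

phase 1: p=0.1151, T=0.369, ωT=1.214231, cosh=1.832321, sinh=1.535383; start (x,ẋ)=(0.023100, 0.296600) → end (x,ẋ)=(0.084919, 0.078652)
phase 2: p=0.4845, T=0.276, ωT=0.908206, cosh=1.441558, sinh=1.038311; start (x,ẋ)=(0.084919, 0.078652) → end (x,ẋ)=(-0.066701, -1.251853)

x = -0.0667, ẋ = -1.2519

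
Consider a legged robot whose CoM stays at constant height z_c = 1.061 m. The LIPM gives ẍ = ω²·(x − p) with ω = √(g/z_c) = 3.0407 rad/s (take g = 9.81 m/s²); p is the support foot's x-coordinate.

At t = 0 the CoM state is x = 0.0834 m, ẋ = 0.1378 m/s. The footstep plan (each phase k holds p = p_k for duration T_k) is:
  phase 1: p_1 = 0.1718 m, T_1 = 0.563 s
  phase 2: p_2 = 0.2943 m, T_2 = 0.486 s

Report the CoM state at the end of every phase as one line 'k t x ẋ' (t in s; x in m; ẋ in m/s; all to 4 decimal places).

phase 1: p=0.1718, T=0.563, ωT=1.711914, cosh=2.860037, sinh=2.679517; start (x,ẋ)=(0.083400, 0.137800) → end (x,ẋ)=(0.040404, -0.326135)
phase 2: p=0.2943, T=0.486, ωT=1.477780, cosh=2.305674, sinh=2.077531; start (x,ẋ)=(0.040404, -0.326135) → end (x,ẋ)=(-0.513930, -2.355858)

1 0.5630 0.0404 -0.3261
2 1.0490 -0.5139 -2.3559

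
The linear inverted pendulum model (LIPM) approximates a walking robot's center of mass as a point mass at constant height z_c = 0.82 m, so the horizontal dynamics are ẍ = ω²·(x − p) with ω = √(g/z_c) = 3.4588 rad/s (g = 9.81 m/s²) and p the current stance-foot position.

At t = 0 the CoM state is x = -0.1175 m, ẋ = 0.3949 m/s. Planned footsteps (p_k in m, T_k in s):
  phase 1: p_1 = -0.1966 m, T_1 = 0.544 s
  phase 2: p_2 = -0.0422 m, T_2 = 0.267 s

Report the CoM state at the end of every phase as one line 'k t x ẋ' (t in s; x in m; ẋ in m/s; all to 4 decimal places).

1 0.5440 0.4350 2.2032
2 0.8110 1.3289 4.9619

phase 1: p=-0.1966, T=0.544, ωT=1.881587, cosh=3.358131, sinh=3.205783; start (x,ẋ)=(-0.117500, 0.394900) → end (x,ẋ)=(0.435041, 2.203200)
phase 2: p=-0.0422, T=0.267, ωT=0.923500, cosh=1.457607, sinh=1.060480; start (x,ẋ)=(0.435041, 2.203200) → end (x,ẋ)=(1.328938, 4.961913)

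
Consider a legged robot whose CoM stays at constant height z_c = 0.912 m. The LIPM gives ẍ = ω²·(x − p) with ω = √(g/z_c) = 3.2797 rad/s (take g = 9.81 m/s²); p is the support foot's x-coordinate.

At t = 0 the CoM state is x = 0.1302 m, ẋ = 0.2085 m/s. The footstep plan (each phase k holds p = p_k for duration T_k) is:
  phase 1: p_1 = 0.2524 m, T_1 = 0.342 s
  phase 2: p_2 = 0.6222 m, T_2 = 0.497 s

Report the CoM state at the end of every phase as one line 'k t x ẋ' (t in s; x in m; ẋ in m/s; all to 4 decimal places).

1 0.3420 0.1322 -0.1959
2 0.8390 -0.8230 -4.4632

phase 1: p=0.2524, T=0.342, ωT=1.121657, cosh=1.697839, sinh=1.372099; start (x,ẋ)=(0.130200, 0.208500) → end (x,ẋ)=(0.132152, -0.195910)
phase 2: p=0.6222, T=0.497, ωT=1.630011, cosh=2.649929, sinh=2.454001; start (x,ẋ)=(0.132152, -0.195910) → end (x,ẋ)=(-0.822979, -4.463240)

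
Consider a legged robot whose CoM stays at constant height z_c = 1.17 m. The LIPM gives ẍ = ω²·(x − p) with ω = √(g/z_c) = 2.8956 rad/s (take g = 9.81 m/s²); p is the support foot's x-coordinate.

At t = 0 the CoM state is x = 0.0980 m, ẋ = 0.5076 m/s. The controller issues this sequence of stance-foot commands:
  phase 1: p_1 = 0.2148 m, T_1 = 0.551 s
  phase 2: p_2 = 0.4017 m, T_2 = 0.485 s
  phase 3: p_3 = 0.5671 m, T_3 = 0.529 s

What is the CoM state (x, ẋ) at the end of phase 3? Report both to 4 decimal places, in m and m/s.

x = 1.1168, ẋ = 1.7331

phase 1: p=0.2148, T=0.551, ωT=1.595476, cosh=2.566743, sinh=2.363931; start (x,ẋ)=(0.098000, 0.507600) → end (x,ẋ)=(0.329403, 0.503383)
phase 2: p=0.4017, T=0.485, ωT=1.404366, cosh=2.159233, sinh=1.913711; start (x,ẋ)=(0.329403, 0.503383) → end (x,ẋ)=(0.578280, 0.686296)
phase 3: p=0.5671, T=0.529, ωT=1.531772, cosh=2.421261, sinh=2.205109; start (x,ẋ)=(0.578280, 0.686296) → end (x,ẋ)=(1.116811, 1.733090)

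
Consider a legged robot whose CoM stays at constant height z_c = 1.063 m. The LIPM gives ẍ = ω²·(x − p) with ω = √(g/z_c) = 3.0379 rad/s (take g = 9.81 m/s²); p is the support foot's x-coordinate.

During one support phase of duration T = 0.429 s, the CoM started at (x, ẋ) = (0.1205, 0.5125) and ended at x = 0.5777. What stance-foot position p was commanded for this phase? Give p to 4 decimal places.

p = -0.0532

ωT = 3.0379·0.429 = 1.303259; cosh(ωT) = 1.976460, sinh(ωT) = 1.704815
x(T) = p + (x₀−p)·cosh(ωT) + (ẋ₀/ω)·sinh(ωT) ⇒ p·(1 − cosh) = x(T) − x₀·cosh − (ẋ₀/ω)·sinh
numerator   = 0.5777 − (0.1205)·1.976460 − (0.5125/3.0379)·1.704815 = 0.051931
denominator = 1 − 1.976460 = -0.976460
p = 0.051931 / -0.976460 = -0.0532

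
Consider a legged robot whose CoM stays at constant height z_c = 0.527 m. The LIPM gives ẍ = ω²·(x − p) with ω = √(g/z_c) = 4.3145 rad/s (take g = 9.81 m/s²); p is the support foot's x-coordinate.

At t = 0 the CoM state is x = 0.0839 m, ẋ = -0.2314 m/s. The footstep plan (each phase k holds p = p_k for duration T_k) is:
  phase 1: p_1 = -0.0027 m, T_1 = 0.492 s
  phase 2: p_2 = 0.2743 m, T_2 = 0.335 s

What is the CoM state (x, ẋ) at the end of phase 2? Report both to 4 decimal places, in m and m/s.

phase 1: p=-0.0027, T=0.492, ωT=2.122734, cosh=4.236825, sinh=4.117121; start (x,ẋ)=(0.083900, -0.231400) → end (x,ẋ)=(0.143395, 0.557902)
phase 2: p=0.2743, T=0.335, ωT=1.445358, cosh=2.239515, sinh=2.003854; start (x,ẋ)=(0.143395, 0.557902) → end (x,ẋ)=(0.240252, 0.117675)

x = 0.2403, ẋ = 0.1177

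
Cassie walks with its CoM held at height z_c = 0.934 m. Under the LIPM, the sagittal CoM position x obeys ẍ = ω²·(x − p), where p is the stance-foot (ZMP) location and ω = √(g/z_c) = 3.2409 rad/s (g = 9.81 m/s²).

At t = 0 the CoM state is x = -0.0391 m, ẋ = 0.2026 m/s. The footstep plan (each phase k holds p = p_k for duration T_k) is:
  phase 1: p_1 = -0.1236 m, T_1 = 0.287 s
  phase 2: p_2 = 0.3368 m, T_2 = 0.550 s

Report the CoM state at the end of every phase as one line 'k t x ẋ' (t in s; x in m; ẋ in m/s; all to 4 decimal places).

1 0.2870 0.0671 0.5898
2 0.8370 0.0380 -0.7221

phase 1: p=-0.1236, T=0.287, ωT=0.930138, cosh=1.464679, sinh=1.070180; start (x,ẋ)=(-0.039100, 0.202600) → end (x,ẋ)=(0.067066, 0.589819)
phase 2: p=0.3368, T=0.550, ωT=1.782495, cosh=3.056444, sinh=2.888226; start (x,ẋ)=(0.067066, 0.589819) → end (x,ẋ)=(0.038009, -0.722081)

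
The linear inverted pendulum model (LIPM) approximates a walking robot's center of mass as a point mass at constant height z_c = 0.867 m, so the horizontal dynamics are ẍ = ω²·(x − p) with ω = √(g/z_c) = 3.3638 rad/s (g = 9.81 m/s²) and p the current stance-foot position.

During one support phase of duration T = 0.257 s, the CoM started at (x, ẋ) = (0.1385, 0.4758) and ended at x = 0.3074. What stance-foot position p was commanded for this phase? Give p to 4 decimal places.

p = 0.0610

ωT = 3.3638·0.257 = 0.864497; cosh(ωT) = 1.397537, sinh(ωT) = 0.976274
x(T) = p + (x₀−p)·cosh(ωT) + (ẋ₀/ω)·sinh(ωT) ⇒ p·(1 − cosh) = x(T) − x₀·cosh − (ẋ₀/ω)·sinh
numerator   = 0.3074 − (0.1385)·1.397537 − (0.4758/3.3638)·0.976274 = -0.024250
denominator = 1 − 1.397537 = -0.397537
p = -0.024250 / -0.397537 = 0.0610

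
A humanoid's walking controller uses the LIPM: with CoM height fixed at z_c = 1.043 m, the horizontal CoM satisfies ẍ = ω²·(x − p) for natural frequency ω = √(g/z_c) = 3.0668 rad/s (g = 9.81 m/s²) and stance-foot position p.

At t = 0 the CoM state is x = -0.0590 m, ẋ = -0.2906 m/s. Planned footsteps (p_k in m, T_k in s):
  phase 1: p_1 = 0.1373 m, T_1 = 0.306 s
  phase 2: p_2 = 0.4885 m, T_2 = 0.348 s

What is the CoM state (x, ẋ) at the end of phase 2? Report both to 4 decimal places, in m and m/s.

phase 1: p=0.1373, T=0.306, ωT=0.938441, cosh=1.473615, sinh=1.082378; start (x,ẋ)=(-0.059000, -0.290600) → end (x,ẋ)=(-0.254533, -1.079838)
phase 2: p=0.4885, T=0.348, ωT=1.067246, cosh=1.625659, sinh=1.281704; start (x,ẋ)=(-0.254533, -1.079838) → end (x,ẋ)=(-1.170714, -4.676111)

x = -1.1707, ẋ = -4.6761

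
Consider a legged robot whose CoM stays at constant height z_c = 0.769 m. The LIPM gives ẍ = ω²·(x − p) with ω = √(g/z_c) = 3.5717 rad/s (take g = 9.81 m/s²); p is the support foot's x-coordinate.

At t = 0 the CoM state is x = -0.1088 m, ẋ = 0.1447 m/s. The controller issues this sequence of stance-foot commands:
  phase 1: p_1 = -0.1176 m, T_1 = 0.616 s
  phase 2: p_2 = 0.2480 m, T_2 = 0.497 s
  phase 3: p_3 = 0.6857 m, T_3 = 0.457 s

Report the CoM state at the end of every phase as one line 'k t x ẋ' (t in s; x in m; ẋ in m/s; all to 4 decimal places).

phase 1: p=-0.1176, T=0.616, ωT=2.200167, cosh=4.568654, sinh=4.457869; start (x,ẋ)=(-0.108800, 0.144700) → end (x,ẋ)=(0.103205, 0.801199)
phase 2: p=0.2480, T=0.497, ωT=1.775135, cosh=3.035269, sinh=2.865808; start (x,ẋ)=(0.103205, 0.801199) → end (x,ẋ)=(0.451364, 0.949766)
phase 3: p=0.6857, T=0.457, ωT=1.632267, cosh=2.655472, sinh=2.459986; start (x,ẋ)=(0.451364, 0.949766) → end (x,ẋ)=(0.717573, 0.463124)

1 0.6160 0.1032 0.8012
2 1.1130 0.4514 0.9498
3 1.5700 0.7176 0.4631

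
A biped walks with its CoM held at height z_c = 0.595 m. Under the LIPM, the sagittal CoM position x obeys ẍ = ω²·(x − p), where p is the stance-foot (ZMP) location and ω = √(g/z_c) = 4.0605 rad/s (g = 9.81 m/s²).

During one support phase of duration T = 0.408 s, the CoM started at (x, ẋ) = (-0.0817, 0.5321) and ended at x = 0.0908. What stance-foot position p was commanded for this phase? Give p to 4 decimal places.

ωT = 4.0605·0.408 = 1.656684; cosh(ωT) = 2.716335, sinh(ωT) = 2.525565
x(T) = p + (x₀−p)·cosh(ωT) + (ẋ₀/ω)·sinh(ωT) ⇒ p·(1 − cosh) = x(T) − x₀·cosh − (ẋ₀/ω)·sinh
numerator   = 0.0908 − (-0.0817)·2.716335 − (0.5321/4.0605)·2.525565 = -0.018233
denominator = 1 − 2.716335 = -1.716335
p = -0.018233 / -1.716335 = 0.0106

p = 0.0106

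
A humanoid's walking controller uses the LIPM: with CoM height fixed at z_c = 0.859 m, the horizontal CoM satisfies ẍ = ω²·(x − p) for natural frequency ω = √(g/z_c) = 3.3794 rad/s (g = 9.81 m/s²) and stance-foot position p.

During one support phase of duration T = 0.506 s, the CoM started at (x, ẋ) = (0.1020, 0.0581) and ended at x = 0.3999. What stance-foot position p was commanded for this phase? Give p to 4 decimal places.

p = -0.0338

ωT = 3.3794·0.506 = 1.709976; cosh(ωT) = 2.854851, sinh(ωT) = 2.673980
x(T) = p + (x₀−p)·cosh(ωT) + (ẋ₀/ω)·sinh(ωT) ⇒ p·(1 − cosh) = x(T) − x₀·cosh − (ẋ₀/ω)·sinh
numerator   = 0.3999 − (0.1020)·2.854851 − (0.0581/3.3794)·2.673980 = 0.062733
denominator = 1 − 2.854851 = -1.854851
p = 0.062733 / -1.854851 = -0.0338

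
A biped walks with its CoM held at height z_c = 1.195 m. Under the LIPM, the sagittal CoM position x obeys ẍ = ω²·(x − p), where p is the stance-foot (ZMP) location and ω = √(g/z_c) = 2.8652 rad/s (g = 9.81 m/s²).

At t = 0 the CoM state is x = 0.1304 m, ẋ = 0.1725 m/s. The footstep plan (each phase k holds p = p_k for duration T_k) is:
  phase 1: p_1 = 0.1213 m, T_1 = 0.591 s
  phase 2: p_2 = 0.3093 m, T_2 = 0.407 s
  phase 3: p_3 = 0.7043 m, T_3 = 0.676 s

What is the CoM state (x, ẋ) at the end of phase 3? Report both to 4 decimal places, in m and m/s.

x = 1.4037, ẋ = 2.1925

phase 1: p=0.1213, T=0.591, ωT=1.693333, cosh=2.810740, sinh=2.626835; start (x,ẋ)=(0.130400, 0.172500) → end (x,ẋ)=(0.305027, 0.553343)
phase 2: p=0.3093, T=0.407, ωT=1.166136, cosh=1.760568, sinh=1.449000; start (x,ẋ)=(0.305027, 0.553343) → end (x,ẋ)=(0.581616, 0.956458)
phase 3: p=0.7043, T=0.676, ωT=1.936875, cosh=3.540597, sinh=3.396443; start (x,ẋ)=(0.581616, 0.956458) → end (x,ẋ)=(1.403721, 2.192530)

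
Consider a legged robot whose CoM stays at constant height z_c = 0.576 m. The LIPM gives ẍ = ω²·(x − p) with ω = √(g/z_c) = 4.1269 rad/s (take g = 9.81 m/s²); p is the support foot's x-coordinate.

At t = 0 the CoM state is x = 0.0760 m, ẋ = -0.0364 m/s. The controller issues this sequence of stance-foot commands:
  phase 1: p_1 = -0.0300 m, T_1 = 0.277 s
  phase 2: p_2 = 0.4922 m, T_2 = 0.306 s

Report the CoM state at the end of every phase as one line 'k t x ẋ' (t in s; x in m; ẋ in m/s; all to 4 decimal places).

phase 1: p=-0.0300, T=0.277, ωT=1.143151, cosh=1.727725, sinh=1.408912; start (x,ẋ)=(0.076000, -0.036400) → end (x,ẋ)=(0.140712, 0.553441)
phase 2: p=0.4922, T=0.306, ωT=1.262831, cosh=1.909135, sinh=1.626283; start (x,ẋ)=(0.140712, 0.553441) → end (x,ẋ)=(0.039256, -1.302420)

1 0.2770 0.1407 0.5534
2 0.5830 0.0393 -1.3024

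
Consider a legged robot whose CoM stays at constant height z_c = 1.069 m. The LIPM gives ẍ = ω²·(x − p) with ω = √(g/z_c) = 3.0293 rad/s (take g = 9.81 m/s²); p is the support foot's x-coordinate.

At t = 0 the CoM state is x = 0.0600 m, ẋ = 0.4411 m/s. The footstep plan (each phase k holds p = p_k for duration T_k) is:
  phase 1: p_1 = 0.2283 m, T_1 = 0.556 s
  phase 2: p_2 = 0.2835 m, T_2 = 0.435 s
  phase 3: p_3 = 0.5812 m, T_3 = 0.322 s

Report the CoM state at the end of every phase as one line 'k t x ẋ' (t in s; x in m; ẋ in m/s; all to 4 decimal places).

1 0.5560 0.1380 -0.0969
2 0.9910 -0.0631 -0.9579
3 1.3130 -0.7544 -3.6714

phase 1: p=0.2283, T=0.556, ωT=1.684291, cosh=2.787102, sinh=2.601526; start (x,ẋ)=(0.060000, 0.441100) → end (x,ẋ)=(0.138042, -0.096948)
phase 2: p=0.2835, T=0.435, ωT=1.317746, cosh=2.001365, sinh=1.733627; start (x,ẋ)=(0.138042, -0.096948) → end (x,ẋ)=(-0.063097, -0.957927)
phase 3: p=0.5812, T=0.322, ωT=0.975435, cosh=1.514674, sinh=1.137646; start (x,ẋ)=(-0.063097, -0.957927) → end (x,ẋ)=(-0.754446, -3.671367)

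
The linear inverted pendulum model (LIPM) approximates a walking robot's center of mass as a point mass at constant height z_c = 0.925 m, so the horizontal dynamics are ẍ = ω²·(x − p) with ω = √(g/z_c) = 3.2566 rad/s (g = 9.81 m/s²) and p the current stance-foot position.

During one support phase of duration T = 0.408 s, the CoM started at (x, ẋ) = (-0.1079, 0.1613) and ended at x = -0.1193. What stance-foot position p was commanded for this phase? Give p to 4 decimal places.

p = -0.0115

ωT = 3.2566·0.408 = 1.328693; cosh(ωT) = 2.020464, sinh(ωT) = 1.755640
x(T) = p + (x₀−p)·cosh(ωT) + (ẋ₀/ω)·sinh(ωT) ⇒ p·(1 − cosh) = x(T) − x₀·cosh − (ẋ₀/ω)·sinh
numerator   = -0.1193 − (-0.1079)·2.020464 − (0.1613/3.2566)·1.755640 = 0.011751
denominator = 1 − 2.020464 = -1.020464
p = 0.011751 / -1.020464 = -0.0115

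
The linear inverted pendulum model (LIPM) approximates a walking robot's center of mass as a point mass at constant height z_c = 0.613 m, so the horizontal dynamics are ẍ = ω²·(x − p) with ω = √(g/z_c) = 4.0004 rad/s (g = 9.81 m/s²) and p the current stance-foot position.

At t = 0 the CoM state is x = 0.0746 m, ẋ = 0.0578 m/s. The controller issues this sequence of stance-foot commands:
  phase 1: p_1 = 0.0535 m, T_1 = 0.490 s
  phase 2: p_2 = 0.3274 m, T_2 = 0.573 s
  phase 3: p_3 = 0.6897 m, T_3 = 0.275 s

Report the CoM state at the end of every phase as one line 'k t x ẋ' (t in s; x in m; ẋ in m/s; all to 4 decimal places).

1 0.4900 0.1802 0.5030
2 1.0630 0.2073 -0.3700
3 1.3380 -0.2388 -3.1953

phase 1: p=0.0535, T=0.490, ωT=1.960196, cosh=3.620775, sinh=3.479944; start (x,ẋ)=(0.074600, 0.057800) → end (x,ẋ)=(0.180179, 0.503017)
phase 2: p=0.3274, T=0.573, ωT=2.292229, cosh=4.999008, sinh=4.897967; start (x,ẋ)=(0.180179, 0.503017) → end (x,ẋ)=(0.207318, -0.370044)
phase 3: p=0.6897, T=0.275, ωT=1.100110, cosh=1.668665, sinh=1.335831; start (x,ẋ)=(0.207318, -0.370044) → end (x,ẋ)=(-0.238802, -3.195263)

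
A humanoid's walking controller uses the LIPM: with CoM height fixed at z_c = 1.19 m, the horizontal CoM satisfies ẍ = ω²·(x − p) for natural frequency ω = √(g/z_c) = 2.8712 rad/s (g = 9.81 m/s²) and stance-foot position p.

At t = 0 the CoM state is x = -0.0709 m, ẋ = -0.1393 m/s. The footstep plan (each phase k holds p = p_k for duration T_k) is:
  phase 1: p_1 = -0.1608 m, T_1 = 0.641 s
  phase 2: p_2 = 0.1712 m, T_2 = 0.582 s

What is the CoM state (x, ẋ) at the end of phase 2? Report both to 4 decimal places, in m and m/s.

phase 1: p=-0.1608, T=0.641, ωT=1.840439, cosh=3.229026, sinh=3.070278; start (x,ẋ)=(-0.070900, -0.139300) → end (x,ẋ)=(-0.019469, 0.342700)
phase 2: p=0.1712, T=0.582, ωT=1.671038, cosh=2.752869, sinh=2.564818; start (x,ẋ)=(-0.019469, 0.342700) → end (x,ẋ)=(-0.047557, -0.460700)

x = -0.0476, ẋ = -0.4607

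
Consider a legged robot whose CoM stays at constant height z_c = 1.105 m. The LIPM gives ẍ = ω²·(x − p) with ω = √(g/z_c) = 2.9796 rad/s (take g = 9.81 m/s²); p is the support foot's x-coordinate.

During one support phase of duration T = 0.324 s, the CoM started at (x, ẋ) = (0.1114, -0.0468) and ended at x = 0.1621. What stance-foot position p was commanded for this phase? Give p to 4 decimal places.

p = -0.0244

ωT = 2.9796·0.324 = 0.965390; cosh(ωT) = 1.503324, sinh(ωT) = 1.122489
x(T) = p + (x₀−p)·cosh(ωT) + (ẋ₀/ω)·sinh(ωT) ⇒ p·(1 − cosh) = x(T) − x₀·cosh − (ẋ₀/ω)·sinh
numerator   = 0.1621 − (0.1114)·1.503324 − (-0.0468/2.9796)·1.122489 = 0.012260
denominator = 1 − 1.503324 = -0.503324
p = 0.012260 / -0.503324 = -0.0244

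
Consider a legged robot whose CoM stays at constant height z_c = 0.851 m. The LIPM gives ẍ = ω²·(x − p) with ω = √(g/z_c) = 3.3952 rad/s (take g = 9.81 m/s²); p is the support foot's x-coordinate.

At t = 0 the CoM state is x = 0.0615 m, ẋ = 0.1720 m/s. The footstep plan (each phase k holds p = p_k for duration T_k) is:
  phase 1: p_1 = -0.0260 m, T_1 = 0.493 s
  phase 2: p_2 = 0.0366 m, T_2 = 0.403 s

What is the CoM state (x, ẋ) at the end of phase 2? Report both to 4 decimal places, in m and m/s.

phase 1: p=-0.0260, T=0.493, ωT=1.673834, cosh=2.760049, sinh=2.572522; start (x,ẋ)=(0.061500, 0.172000) → end (x,ẋ)=(0.345828, 1.238973)
phase 2: p=0.0366, T=0.403, ωT=1.368266, cosh=2.091540, sinh=1.836992; start (x,ẋ)=(0.345828, 1.238973) → end (x,ẋ)=(1.353715, 4.520001)

x = 1.3537, ẋ = 4.5200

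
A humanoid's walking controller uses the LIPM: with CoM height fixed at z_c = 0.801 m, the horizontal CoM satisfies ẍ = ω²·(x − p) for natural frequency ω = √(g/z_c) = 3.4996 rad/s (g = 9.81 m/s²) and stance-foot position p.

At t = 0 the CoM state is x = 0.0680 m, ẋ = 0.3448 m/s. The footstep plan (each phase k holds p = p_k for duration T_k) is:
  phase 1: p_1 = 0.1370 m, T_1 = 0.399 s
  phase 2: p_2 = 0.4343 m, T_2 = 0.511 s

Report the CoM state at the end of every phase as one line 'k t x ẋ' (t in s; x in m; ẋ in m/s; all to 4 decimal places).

phase 1: p=0.1370, T=0.399, ωT=1.396340, cosh=2.143944, sinh=1.896443; start (x,ẋ)=(0.068000, 0.344800) → end (x,ẋ)=(0.175916, 0.281293)
phase 2: p=0.4343, T=0.511, ωT=1.788296, cosh=3.073249, sinh=2.906004; start (x,ẋ)=(0.175916, 0.281293) → end (x,ẋ)=(-0.126198, -1.763243)

1 0.3990 0.1759 0.2813
2 0.9100 -0.1262 -1.7632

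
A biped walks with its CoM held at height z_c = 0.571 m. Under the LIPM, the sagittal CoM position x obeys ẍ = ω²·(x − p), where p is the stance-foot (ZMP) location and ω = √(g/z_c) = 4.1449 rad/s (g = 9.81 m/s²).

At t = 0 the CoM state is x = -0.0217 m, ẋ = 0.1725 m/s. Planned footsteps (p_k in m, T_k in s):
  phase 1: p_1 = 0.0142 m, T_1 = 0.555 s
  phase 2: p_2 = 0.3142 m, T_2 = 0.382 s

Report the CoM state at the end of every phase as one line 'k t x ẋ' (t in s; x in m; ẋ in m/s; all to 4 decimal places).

1 0.5550 0.0388 0.1343
2 0.9370 -0.3091 -2.3217

phase 1: p=0.0142, T=0.555, ωT=2.300420, cosh=5.039292, sinh=4.939075; start (x,ẋ)=(-0.021700, 0.172500) → end (x,ẋ)=(0.038841, 0.134334)
phase 2: p=0.3142, T=0.382, ωT=1.583352, cosh=2.538271, sinh=2.332985; start (x,ẋ)=(0.038841, 0.134334) → end (x,ẋ)=(-0.309125, -2.321743)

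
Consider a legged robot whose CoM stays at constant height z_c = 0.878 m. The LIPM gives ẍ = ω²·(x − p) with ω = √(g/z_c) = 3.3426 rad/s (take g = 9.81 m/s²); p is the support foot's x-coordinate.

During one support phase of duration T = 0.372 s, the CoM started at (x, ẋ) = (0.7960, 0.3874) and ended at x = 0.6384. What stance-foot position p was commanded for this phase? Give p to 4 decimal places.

ωT = 3.3426·0.372 = 1.243447; cosh(ωT) = 1.877967, sinh(ωT) = 1.589579
x(T) = p + (x₀−p)·cosh(ωT) + (ẋ₀/ω)·sinh(ωT) ⇒ p·(1 − cosh) = x(T) − x₀·cosh − (ẋ₀/ω)·sinh
numerator   = 0.6384 − (0.7960)·1.877967 − (0.3874/3.3426)·1.589579 = -1.040691
denominator = 1 − 1.877967 = -0.877967
p = -1.040691 / -0.877967 = 1.1853

p = 1.1853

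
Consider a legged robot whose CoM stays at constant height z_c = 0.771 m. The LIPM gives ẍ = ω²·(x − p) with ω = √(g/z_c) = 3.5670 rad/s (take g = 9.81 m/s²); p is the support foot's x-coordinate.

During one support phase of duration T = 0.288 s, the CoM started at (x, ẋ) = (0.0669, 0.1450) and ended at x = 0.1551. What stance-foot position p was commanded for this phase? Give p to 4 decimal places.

ωT = 3.5670·0.288 = 1.027296; cosh(ωT) = 1.575738, sinh(ωT) = 1.217764
x(T) = p + (x₀−p)·cosh(ωT) + (ẋ₀/ω)·sinh(ωT) ⇒ p·(1 − cosh) = x(T) − x₀·cosh − (ẋ₀/ω)·sinh
numerator   = 0.1551 − (0.0669)·1.575738 − (0.1450/3.5670)·1.217764 = 0.000181
denominator = 1 − 1.575738 = -0.575738
p = 0.000181 / -0.575738 = -0.0003

p = -0.0003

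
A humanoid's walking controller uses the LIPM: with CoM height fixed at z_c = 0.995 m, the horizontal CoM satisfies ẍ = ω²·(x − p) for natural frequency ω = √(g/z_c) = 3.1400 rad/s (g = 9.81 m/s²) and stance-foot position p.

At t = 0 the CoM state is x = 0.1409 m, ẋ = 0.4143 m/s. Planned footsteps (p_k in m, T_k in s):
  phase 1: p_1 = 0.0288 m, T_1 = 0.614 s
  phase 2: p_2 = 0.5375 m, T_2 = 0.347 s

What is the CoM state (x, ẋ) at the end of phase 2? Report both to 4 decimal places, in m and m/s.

phase 1: p=0.0288, T=0.614, ωT=1.927960, cosh=3.510457, sinh=3.365013; start (x,ẋ)=(0.140900, 0.414300) → end (x,ẋ)=(0.866311, 2.638847)
phase 2: p=0.5375, T=0.347, ωT=1.089580, cosh=1.654691, sinh=1.318334; start (x,ẋ)=(0.866311, 2.638847) → end (x,ẋ)=(2.189505, 5.727613)

x = 2.1895, ẋ = 5.7276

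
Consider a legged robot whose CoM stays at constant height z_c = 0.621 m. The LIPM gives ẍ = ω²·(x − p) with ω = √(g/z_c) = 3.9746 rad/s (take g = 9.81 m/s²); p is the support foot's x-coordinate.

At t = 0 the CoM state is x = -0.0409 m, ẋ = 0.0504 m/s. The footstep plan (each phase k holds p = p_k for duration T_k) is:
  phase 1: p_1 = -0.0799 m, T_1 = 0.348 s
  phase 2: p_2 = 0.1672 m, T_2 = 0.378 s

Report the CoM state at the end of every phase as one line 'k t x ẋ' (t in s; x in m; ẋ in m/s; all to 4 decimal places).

1 0.3480 0.0264 0.3964
2 0.7260 0.0483 -0.2599

phase 1: p=-0.0799, T=0.348, ωT=1.383161, cosh=2.119135, sinh=1.868350; start (x,ẋ)=(-0.040900, 0.050400) → end (x,ẋ)=(0.026438, 0.396416)
phase 2: p=0.1672, T=0.378, ωT=1.502399, cosh=2.357524, sinh=2.134929; start (x,ẋ)=(0.026438, 0.396416) → end (x,ẋ)=(0.048282, -0.259874)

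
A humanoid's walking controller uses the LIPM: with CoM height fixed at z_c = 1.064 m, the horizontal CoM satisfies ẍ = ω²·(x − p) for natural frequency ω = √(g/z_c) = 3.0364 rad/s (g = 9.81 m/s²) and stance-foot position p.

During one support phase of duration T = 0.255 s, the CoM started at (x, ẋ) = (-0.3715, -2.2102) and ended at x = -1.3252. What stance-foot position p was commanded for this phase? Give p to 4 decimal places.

ωT = 3.0364·0.255 = 0.774282; cosh(ωT) = 1.315034, sinh(ωT) = 0.854000
x(T) = p + (x₀−p)·cosh(ωT) + (ẋ₀/ω)·sinh(ωT) ⇒ p·(1 − cosh) = x(T) − x₀·cosh − (ẋ₀/ω)·sinh
numerator   = -1.3252 − (-0.3715)·1.315034 − (-2.2102/3.0364)·0.854000 = -0.215037
denominator = 1 − 1.315034 = -0.315034
p = -0.215037 / -0.315034 = 0.6826

p = 0.6826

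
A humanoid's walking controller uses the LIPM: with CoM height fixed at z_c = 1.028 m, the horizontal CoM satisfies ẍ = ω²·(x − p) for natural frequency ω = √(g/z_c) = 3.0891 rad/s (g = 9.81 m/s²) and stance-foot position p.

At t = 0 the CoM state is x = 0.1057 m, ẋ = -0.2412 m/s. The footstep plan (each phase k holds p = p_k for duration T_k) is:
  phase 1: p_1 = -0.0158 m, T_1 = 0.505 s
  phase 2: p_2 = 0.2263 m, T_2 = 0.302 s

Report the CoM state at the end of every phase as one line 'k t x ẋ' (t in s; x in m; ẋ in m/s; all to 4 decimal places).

phase 1: p=-0.0158, T=0.505, ωT=1.559996, cosh=2.484468, sinh=2.274331; start (x,ẋ)=(0.105700, -0.241200) → end (x,ẋ)=(0.108481, 0.254361)
phase 2: p=0.2263, T=0.302, ωT=0.932908, cosh=1.467649, sinh=1.074241; start (x,ẋ)=(0.108481, 0.254361) → end (x,ẋ)=(0.141837, -0.017663)

1 0.5050 0.1085 0.2544
2 0.8070 0.1418 -0.0177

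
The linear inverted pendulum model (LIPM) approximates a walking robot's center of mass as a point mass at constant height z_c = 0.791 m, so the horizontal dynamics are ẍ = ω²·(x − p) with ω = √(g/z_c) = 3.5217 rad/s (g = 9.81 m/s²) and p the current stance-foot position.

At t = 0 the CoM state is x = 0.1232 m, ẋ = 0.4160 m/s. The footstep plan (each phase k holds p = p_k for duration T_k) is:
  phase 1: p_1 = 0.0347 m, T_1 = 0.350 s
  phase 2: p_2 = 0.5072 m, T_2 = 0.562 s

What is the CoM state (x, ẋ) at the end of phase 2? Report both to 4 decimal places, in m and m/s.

x = 1.3288, ẋ = 3.1276

phase 1: p=0.0347, T=0.350, ωT=1.232595, cosh=1.860827, sinh=1.569292; start (x,ẋ)=(0.123200, 0.416000) → end (x,ẋ)=(0.384755, 1.263206)
phase 2: p=0.5072, T=0.562, ωT=1.979195, cosh=3.687549, sinh=3.549369; start (x,ẋ)=(0.384755, 1.263206) → end (x,ẋ)=(1.328810, 3.127601)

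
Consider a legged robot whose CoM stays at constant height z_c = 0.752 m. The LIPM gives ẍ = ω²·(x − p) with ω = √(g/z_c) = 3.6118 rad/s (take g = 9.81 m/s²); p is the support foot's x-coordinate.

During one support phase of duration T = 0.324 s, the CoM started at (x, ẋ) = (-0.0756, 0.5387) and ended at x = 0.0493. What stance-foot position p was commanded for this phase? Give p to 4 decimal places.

p = 0.0448

ωT = 3.6118·0.324 = 1.170223; cosh(ωT) = 1.766505, sinh(ωT) = 1.456207
x(T) = p + (x₀−p)·cosh(ωT) + (ẋ₀/ω)·sinh(ωT) ⇒ p·(1 − cosh) = x(T) − x₀·cosh − (ẋ₀/ω)·sinh
numerator   = 0.0493 − (-0.0756)·1.766505 − (0.5387/3.6118)·1.456207 = -0.034346
denominator = 1 − 1.766505 = -0.766505
p = -0.034346 / -0.766505 = 0.0448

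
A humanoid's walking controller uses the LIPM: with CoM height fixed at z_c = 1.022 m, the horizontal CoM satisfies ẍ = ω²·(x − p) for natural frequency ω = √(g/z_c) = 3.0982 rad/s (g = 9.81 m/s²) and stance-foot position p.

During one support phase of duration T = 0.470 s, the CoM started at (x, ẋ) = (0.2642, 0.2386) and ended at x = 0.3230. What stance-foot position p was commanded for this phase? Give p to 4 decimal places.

p = 0.3414

ωT = 3.0982·0.470 = 1.456154; cosh(ωT) = 2.261281, sinh(ωT) = 2.028150
x(T) = p + (x₀−p)·cosh(ωT) + (ẋ₀/ω)·sinh(ωT) ⇒ p·(1 − cosh) = x(T) − x₀·cosh − (ẋ₀/ω)·sinh
numerator   = 0.3230 − (0.2642)·2.261281 − (0.2386/3.0982)·2.028150 = -0.430623
denominator = 1 − 2.261281 = -1.261281
p = -0.430623 / -1.261281 = 0.3414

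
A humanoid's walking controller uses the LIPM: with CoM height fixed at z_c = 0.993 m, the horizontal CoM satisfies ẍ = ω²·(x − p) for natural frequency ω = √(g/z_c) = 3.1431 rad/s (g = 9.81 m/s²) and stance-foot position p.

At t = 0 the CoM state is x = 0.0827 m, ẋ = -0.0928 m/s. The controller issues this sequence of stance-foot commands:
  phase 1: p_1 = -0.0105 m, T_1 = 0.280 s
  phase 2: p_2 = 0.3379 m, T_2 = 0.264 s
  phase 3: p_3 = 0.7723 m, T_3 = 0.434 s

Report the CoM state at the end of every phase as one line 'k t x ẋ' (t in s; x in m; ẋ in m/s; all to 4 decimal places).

1 0.2800 0.0917 0.1613
2 0.5440 0.0496 -0.4983
3 0.9780 -1.0236 -5.1913

phase 1: p=-0.0105, T=0.280, ωT=0.880068, cosh=1.412909, sinh=0.998154; start (x,ẋ)=(0.082700, -0.092800) → end (x,ẋ)=(0.091713, 0.161278)
phase 2: p=0.3379, T=0.264, ωT=0.829778, cosh=1.364478, sinh=0.928332; start (x,ẋ)=(0.091713, 0.161278) → end (x,ẋ)=(0.049617, -0.498275)
phase 3: p=0.7723, T=0.434, ωT=1.364105, cosh=2.083915, sinh=1.828306; start (x,ẋ)=(0.049617, -0.498275) → end (x,ẋ)=(-1.023551, -5.191295)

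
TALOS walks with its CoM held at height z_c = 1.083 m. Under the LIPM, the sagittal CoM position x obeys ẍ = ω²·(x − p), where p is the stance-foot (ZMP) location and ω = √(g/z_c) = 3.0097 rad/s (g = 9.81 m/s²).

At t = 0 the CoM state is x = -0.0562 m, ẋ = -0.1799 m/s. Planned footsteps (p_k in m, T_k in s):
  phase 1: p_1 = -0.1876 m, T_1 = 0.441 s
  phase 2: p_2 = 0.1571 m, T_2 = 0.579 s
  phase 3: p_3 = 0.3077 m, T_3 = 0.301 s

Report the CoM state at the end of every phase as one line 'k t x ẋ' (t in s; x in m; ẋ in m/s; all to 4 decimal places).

1 0.4410 -0.0272 0.3301
2 1.0200 -0.0817 -0.5639
3 1.3210 -0.4467 -2.0247

phase 1: p=-0.1876, T=0.441, ωT=1.327278, cosh=2.017981, sinh=1.752783; start (x,ẋ)=(-0.056200, -0.179900) → end (x,ẋ)=(-0.027207, 0.330146)
phase 2: p=0.1571, T=0.579, ωT=1.742616, cosh=2.943665, sinh=2.768604; start (x,ẋ)=(-0.027207, 0.330146) → end (x,ẋ)=(-0.081739, -0.563929)
phase 3: p=0.3077, T=0.301, ωT=0.905920, cosh=1.439188, sinh=1.035018; start (x,ẋ)=(-0.081739, -0.563929) → end (x,ẋ)=(-0.446708, -2.024739)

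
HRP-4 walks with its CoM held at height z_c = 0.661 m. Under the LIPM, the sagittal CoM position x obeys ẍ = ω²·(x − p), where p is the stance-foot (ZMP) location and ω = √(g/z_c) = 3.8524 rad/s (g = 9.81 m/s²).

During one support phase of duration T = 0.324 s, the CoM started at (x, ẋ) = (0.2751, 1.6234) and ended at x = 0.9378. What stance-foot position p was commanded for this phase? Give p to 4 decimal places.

ωT = 3.8524·0.324 = 1.248178; cosh(ωT) = 1.885508, sinh(ωT) = 1.598480
x(T) = p + (x₀−p)·cosh(ωT) + (ẋ₀/ω)·sinh(ωT) ⇒ p·(1 − cosh) = x(T) − x₀·cosh − (ẋ₀/ω)·sinh
numerator   = 0.9378 − (0.2751)·1.885508 − (1.6234/3.8524)·1.598480 = -0.254502
denominator = 1 − 1.885508 = -0.885508
p = -0.254502 / -0.885508 = 0.2874

p = 0.2874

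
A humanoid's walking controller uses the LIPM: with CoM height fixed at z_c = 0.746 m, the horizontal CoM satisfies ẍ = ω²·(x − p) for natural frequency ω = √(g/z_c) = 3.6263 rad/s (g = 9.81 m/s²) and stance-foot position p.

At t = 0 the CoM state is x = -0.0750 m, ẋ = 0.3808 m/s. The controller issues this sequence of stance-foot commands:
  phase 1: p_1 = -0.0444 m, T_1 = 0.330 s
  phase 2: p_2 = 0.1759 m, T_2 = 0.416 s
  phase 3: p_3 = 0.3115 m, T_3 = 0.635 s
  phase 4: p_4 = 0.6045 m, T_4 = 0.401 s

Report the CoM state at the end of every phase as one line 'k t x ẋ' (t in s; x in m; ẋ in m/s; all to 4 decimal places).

1 0.3300 0.0582 0.5208
2 0.7460 0.2056 0.3173
3 1.3810 0.2099 -0.2982
4 1.7820 -0.4526 -3.5687

phase 1: p=-0.0444, T=0.330, ωT=1.196679, cosh=1.805653, sinh=1.503456; start (x,ẋ)=(-0.075000, 0.380800) → end (x,ẋ)=(0.058226, 0.520762)
phase 2: p=0.1759, T=0.416, ωT=1.508541, cosh=2.370681, sinh=2.149449; start (x,ẋ)=(0.058226, 0.520762) → end (x,ẋ)=(0.205608, 0.317344)
phase 3: p=0.3115, T=0.635, ωT=2.302701, cosh=5.050571, sinh=4.950583; start (x,ẋ)=(0.205608, 0.317344) → end (x,ẋ)=(0.209920, -0.298235)
phase 4: p=0.6045, T=0.401, ωT=1.454146, cosh=2.257214, sinh=2.023614; start (x,ẋ)=(0.209920, -0.298235) → end (x,ẋ)=(-0.452579, -3.568702)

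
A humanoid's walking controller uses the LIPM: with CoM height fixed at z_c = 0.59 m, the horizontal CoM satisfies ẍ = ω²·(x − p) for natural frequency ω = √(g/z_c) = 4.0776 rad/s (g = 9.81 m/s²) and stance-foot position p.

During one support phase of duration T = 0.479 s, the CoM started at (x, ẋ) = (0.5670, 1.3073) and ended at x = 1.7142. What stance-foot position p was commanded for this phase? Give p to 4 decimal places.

p = 0.5517

ωT = 4.0776·0.479 = 1.953170; cosh(ωT) = 3.596415, sinh(ωT) = 3.454591
x(T) = p + (x₀−p)·cosh(ωT) + (ẋ₀/ω)·sinh(ωT) ⇒ p·(1 − cosh) = x(T) − x₀·cosh − (ẋ₀/ω)·sinh
numerator   = 1.7142 − (0.5670)·3.596415 − (1.3073/4.0776)·3.454591 = -1.432528
denominator = 1 − 3.596415 = -2.596415
p = -1.432528 / -2.596415 = 0.5517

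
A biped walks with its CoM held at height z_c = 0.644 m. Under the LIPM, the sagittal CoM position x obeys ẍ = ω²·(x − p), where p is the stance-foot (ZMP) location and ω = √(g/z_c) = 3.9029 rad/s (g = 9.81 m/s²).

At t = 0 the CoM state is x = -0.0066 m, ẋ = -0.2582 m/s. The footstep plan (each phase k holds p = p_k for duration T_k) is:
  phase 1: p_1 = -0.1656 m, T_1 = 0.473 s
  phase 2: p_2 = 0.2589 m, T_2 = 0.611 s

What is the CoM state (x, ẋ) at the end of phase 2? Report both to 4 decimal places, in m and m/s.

x = 1.1293, ẋ = 3.5368

phase 1: p=-0.1656, T=0.473, ωT=1.846072, cosh=3.246371, sinh=3.088515; start (x,ẋ)=(-0.006600, -0.258200) → end (x,ẋ)=(0.146249, 1.078399)
phase 2: p=0.2589, T=0.611, ωT=2.384672, cosh=5.473810, sinh=5.381691; start (x,ẋ)=(0.146249, 1.078399) → end (x,ẋ)=(1.129271, 3.536815)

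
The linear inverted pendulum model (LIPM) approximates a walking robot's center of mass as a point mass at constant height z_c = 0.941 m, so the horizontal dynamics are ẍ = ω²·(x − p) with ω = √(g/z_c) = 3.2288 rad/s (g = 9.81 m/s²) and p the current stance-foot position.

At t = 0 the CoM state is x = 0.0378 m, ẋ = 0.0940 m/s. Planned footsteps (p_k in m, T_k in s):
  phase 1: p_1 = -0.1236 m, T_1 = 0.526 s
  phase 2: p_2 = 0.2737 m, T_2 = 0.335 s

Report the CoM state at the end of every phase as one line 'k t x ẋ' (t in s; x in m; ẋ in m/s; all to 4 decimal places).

1 0.5260 0.4091 1.6417
2 0.8610 1.1600 3.2700

phase 1: p=-0.1236, T=0.526, ωT=1.698349, cosh=2.823951, sinh=2.640965; start (x,ẋ)=(0.037800, 0.094000) → end (x,ẋ)=(0.409072, 1.641733)
phase 2: p=0.2737, T=0.335, ωT=1.081648, cosh=1.644286, sinh=1.305250; start (x,ẋ)=(0.409072, 1.641733) → end (x,ẋ)=(1.159965, 3.269990)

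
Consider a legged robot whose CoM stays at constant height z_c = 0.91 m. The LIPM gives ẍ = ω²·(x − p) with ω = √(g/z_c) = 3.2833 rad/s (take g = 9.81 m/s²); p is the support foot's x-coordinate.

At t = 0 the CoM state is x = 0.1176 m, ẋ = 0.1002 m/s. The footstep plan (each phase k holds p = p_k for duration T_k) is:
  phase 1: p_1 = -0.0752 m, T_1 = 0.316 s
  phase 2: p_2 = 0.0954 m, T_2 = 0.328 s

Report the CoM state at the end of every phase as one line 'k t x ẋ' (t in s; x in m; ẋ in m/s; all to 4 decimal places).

1 0.3160 0.2687 0.9403
2 0.6440 0.7508 2.2784

phase 1: p=-0.0752, T=0.316, ωT=1.037523, cosh=1.588274, sinh=1.233943; start (x,ẋ)=(0.117600, 0.100200) → end (x,ẋ)=(0.268677, 0.940256)
phase 2: p=0.0954, T=0.328, ωT=1.076922, cosh=1.638137, sinh=1.297494; start (x,ẋ)=(0.268677, 0.940256) → end (x,ẋ)=(0.750821, 2.278438)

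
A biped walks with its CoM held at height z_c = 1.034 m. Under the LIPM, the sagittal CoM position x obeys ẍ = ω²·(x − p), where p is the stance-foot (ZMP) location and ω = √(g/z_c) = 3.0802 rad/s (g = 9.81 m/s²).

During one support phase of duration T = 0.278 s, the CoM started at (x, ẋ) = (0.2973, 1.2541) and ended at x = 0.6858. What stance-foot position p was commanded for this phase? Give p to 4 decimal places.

ωT = 3.0802·0.278 = 0.856296; cosh(ωT) = 1.389578, sinh(ωT) = 0.964845
x(T) = p + (x₀−p)·cosh(ωT) + (ẋ₀/ω)·sinh(ωT) ⇒ p·(1 − cosh) = x(T) − x₀·cosh − (ẋ₀/ω)·sinh
numerator   = 0.6858 − (0.2973)·1.389578 − (1.2541/3.0802)·0.964845 = -0.120157
denominator = 1 − 1.389578 = -0.389578
p = -0.120157 / -0.389578 = 0.3084

p = 0.3084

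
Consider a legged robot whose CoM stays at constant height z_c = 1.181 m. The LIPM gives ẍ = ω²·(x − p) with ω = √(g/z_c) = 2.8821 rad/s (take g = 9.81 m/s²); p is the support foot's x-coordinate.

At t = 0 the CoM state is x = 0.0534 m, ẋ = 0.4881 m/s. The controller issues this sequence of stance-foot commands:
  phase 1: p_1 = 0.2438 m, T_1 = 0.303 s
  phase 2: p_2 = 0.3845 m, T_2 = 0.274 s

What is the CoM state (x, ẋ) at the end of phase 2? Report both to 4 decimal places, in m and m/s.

x = 0.1080, ẋ = -0.4163

phase 1: p=0.2438, T=0.303, ωT=0.873276, cosh=1.406163, sinh=0.988581; start (x,ẋ)=(0.053400, 0.488100) → end (x,ẋ)=(0.143489, 0.143862)
phase 2: p=0.3845, T=0.274, ωT=0.789695, cosh=1.328354, sinh=0.874371; start (x,ẋ)=(0.143489, 0.143862) → end (x,ẋ)=(0.107996, -0.416255)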